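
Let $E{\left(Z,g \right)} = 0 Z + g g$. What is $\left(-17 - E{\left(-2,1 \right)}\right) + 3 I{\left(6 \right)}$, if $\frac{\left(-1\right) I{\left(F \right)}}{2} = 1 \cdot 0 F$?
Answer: $-18$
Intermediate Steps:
$I{\left(F \right)} = 0$ ($I{\left(F \right)} = - 2 \cdot 1 \cdot 0 F = - 2 \cdot 0 F = \left(-2\right) 0 = 0$)
$E{\left(Z,g \right)} = g^{2}$ ($E{\left(Z,g \right)} = 0 + g^{2} = g^{2}$)
$\left(-17 - E{\left(-2,1 \right)}\right) + 3 I{\left(6 \right)} = \left(-17 - 1^{2}\right) + 3 \cdot 0 = \left(-17 - 1\right) + 0 = -18 + 0 = -18$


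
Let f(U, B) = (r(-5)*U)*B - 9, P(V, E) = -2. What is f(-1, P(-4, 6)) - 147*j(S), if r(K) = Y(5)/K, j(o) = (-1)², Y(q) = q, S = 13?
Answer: -158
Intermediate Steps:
j(o) = 1
r(K) = 5/K
f(U, B) = -9 - B*U (f(U, B) = ((5/(-5))*U)*B - 9 = ((5*(-⅕))*U)*B - 9 = (-U)*B - 9 = -B*U - 9 = -9 - B*U)
f(-1, P(-4, 6)) - 147*j(S) = (-9 - 1*(-2)*(-1)) - 147*1 = (-9 - 2) - 147 = -11 - 147 = -158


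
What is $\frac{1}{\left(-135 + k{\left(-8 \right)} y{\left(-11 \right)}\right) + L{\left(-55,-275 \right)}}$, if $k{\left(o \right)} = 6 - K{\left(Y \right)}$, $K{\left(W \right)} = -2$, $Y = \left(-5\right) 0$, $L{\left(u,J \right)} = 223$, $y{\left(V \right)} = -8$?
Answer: $\frac{1}{24} \approx 0.041667$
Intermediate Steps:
$Y = 0$
$k{\left(o \right)} = 8$ ($k{\left(o \right)} = 6 - -2 = 6 + 2 = 8$)
$\frac{1}{\left(-135 + k{\left(-8 \right)} y{\left(-11 \right)}\right) + L{\left(-55,-275 \right)}} = \frac{1}{\left(-135 + 8 \left(-8\right)\right) + 223} = \frac{1}{\left(-135 - 64\right) + 223} = \frac{1}{-199 + 223} = \frac{1}{24}$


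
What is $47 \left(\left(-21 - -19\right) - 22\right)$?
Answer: $-1128$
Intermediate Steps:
$47 \left(\left(-21 - -19\right) - 22\right) = 47 \left(\left(-21 + 19\right) - 22\right) = 47 \left(-2 - 22\right) = 47 \left(-24\right) = -1128$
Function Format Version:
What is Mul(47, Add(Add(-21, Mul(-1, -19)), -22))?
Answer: -1128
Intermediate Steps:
Mul(47, Add(Add(-21, Mul(-1, -19)), -22)) = Mul(47, Add(Add(-21, 19), -22)) = Mul(47, Add(-2, -22)) = Mul(47, -24) = -1128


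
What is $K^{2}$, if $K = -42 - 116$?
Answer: $24964$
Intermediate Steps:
$K = -158$
$K^{2} = \left(-158\right)^{2} = 24964$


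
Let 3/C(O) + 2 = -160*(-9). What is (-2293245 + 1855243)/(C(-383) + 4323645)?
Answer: -629846876/6217401513 ≈ -0.10130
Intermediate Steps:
C(O) = 3/1438 (C(O) = 3/(-2 - 160*(-9)) = 3/(-2 + 1440) = 3/1438)
(-2293245 + 1855243)/(C(-383) + 4323645) = (-2293245 + 1855243)/(3/1438 + 4323645) = -438002/6217401513/1438 = -438002*1438/6217401513 = -629846876/6217401513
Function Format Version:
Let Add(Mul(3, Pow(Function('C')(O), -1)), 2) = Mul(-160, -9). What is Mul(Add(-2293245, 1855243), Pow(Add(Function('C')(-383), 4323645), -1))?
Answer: Rational(-629846876, 6217401513) ≈ -0.10130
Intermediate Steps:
Function('C')(O) = Rational(3, 1438) (Function('C')(O) = Mul(3, Pow(Add(-2, Mul(-160, -9)), -1)) = Mul(3, Pow(Add(-2, 1440), -1)) = Mul(3, Pow(1438, -1)) = Mul(3, Rational(1, 1438)) = Rational(3, 1438))
Mul(Add(-2293245, 1855243), Pow(Add(Function('C')(-383), 4323645), -1)) = Mul(Add(-2293245, 1855243), Pow(Add(Rational(3, 1438), 4323645), -1)) = Mul(-438002, Pow(Rational(6217401513, 1438), -1)) = Mul(-438002, Rational(1438, 6217401513)) = Rational(-629846876, 6217401513)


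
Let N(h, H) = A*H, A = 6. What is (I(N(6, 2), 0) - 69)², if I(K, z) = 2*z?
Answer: 4761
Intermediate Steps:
N(h, H) = 6*H
(I(N(6, 2), 0) - 69)² = (2*0 - 69)² = (0 - 69)² = (-69)² = 4761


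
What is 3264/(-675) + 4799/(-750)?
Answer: -25277/2250 ≈ -11.234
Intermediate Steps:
3264/(-675) + 4799/(-750) = 3264*(-1/675) + 4799*(-1/750) = -1088/225 - 4799/750 = -25277/2250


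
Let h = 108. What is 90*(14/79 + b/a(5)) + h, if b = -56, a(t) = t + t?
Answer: -30024/79 ≈ -380.05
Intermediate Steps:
a(t) = 2*t
90*(14/79 + b/a(5)) + h = 90*(14/79 - 56/(2*5)) + 108 = 90*(14*(1/79) - 56/10) + 108 = 90*(14/79 - 56*⅒) + 108 = 90*(14/79 - 28/5) + 108 = 90*(-2142/395) + 108 = -38556/79 + 108 = -30024/79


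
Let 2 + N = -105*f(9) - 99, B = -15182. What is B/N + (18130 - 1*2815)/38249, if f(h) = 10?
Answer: 598323883/44024599 ≈ 13.591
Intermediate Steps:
N = -1151 (N = -2 + (-105*10 - 99) = -2 + (-1050 - 99) = -2 - 1149 = -1151)
B/N + (18130 - 1*2815)/38249 = -15182/(-1151) + (18130 - 1*2815)/38249 = -15182*(-1/1151) + (18130 - 2815)*(1/38249) = 15182/1151 + 15315*(1/38249) = 15182/1151 + 15315/38249 = 598323883/44024599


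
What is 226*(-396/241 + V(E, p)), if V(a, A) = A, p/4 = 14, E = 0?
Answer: 2960600/241 ≈ 12285.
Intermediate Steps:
p = 56 (p = 4*14 = 56)
226*(-396/241 + V(E, p)) = 226*(-396/241 + 56) = 226*(13100/241) = 2960600/241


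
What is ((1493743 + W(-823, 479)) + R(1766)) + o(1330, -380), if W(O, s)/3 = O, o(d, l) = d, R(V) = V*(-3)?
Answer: 1487306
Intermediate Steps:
R(V) = -3*V
W(O, s) = 3*O
((1493743 + W(-823, 479)) + R(1766)) + o(1330, -380) = ((1493743 + 3*(-823)) - 3*1766) + 1330 = ((1493743 - 2469) - 5298) + 1330 = (1491274 - 5298) + 1330 = 1485976 + 1330 = 1487306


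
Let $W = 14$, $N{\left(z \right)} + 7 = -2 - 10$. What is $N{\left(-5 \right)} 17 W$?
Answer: $-4522$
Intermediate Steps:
$N{\left(z \right)} = -19$ ($N{\left(z \right)} = -7 - 12 = -19$)
$N{\left(-5 \right)} 17 W = \left(-19\right) 17 \cdot 14 = \left(-323\right) 14 = -4522$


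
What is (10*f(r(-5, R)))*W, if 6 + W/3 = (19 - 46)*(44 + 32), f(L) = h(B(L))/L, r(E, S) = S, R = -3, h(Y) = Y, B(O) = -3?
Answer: -61740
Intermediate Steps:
f(L) = -3/L
W = -6174 (W = -18 + 3*((19 - 46)*(44 + 32)) = -18 + 3*(-27*76) = -18 + 3*(-2052) = -18 - 6156 = -6174)
(10*f(r(-5, R)))*W = (10*(-3/(-3)))*(-6174) = (10*(-3*(-⅓)))*(-6174) = (10*1)*(-6174) = 10*(-6174) = -61740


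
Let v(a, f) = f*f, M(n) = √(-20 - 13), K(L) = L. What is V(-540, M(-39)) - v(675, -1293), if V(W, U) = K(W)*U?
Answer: -1671849 - 540*I*√33 ≈ -1.6718e+6 - 3102.1*I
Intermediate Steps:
M(n) = I*√33 (M(n) = √(-33) = I*√33)
v(a, f) = f²
V(W, U) = U*W (V(W, U) = W*U = U*W)
V(-540, M(-39)) - v(675, -1293) = (I*√33)*(-540) - 1*(-1293)² = -540*I*√33 - 1*1671849 = -540*I*√33 - 1671849 = -1671849 - 540*I*√33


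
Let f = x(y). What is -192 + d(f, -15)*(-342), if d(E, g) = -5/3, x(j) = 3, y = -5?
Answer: 378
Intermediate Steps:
f = 3
d(E, g) = -5/3 (d(E, g) = -5*⅓ = -5/3)
-192 + d(f, -15)*(-342) = -192 - 5/3*(-342) = -192 + 570 = 378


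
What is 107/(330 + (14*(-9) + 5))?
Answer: 107/209 ≈ 0.51196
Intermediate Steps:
107/(330 + (14*(-9) + 5)) = 107/(330 + (-126 + 5)) = 107/(330 - 121) = 107/209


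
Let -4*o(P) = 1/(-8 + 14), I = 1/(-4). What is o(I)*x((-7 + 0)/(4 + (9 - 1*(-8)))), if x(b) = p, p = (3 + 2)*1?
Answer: -5/24 ≈ -0.20833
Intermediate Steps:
I = -1/4 ≈ -0.25000
o(P) = -1/24 (o(P) = -1/(4*(-8 + 14)) = -1/4/6 = -1/4*1/6 = -1/24)
p = 5 (p = 5*1 = 5)
x(b) = 5
o(I)*x((-7 + 0)/(4 + (9 - 1*(-8)))) = -1/24*5 = -5/24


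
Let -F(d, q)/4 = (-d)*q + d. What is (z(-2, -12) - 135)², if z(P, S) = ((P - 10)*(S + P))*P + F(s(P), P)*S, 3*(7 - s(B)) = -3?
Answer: 463761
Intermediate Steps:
s(B) = 8 (s(B) = 7 - ⅓*(-3) = 7 + 1 = 8)
F(d, q) = -4*d + 4*d*q (F(d, q) = -4*((-d)*q + d) = -4*(-d*q + d) = -4*(d - d*q) = -4*d + 4*d*q)
z(P, S) = S*(-32 + 32*P) + P*(-10 + P)*(P + S) (z(P, S) = ((P - 10)*(S + P))*P + (4*8*(-1 + P))*S = ((-10 + P)*(P + S))*P + (-32 + 32*P)*S = P*(-10 + P)*(P + S) + S*(-32 + 32*P) = S*(-32 + 32*P) + P*(-10 + P)*(P + S))
(z(-2, -12) - 135)² = (((-2)³ - 32*(-12) - 10*(-2)² - 12*(-2)² + 22*(-2)*(-12)) - 135)² = ((-8 + 384 - 10*4 - 12*4 + 528) - 135)² = ((-8 + 384 - 40 - 48 + 528) - 135)² = (816 - 135)² = 681² = 463761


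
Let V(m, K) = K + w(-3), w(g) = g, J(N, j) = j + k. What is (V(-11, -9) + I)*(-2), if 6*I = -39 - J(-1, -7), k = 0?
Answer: 104/3 ≈ 34.667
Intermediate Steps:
J(N, j) = j (J(N, j) = j + 0 = j)
I = -16/3 (I = (-39 - 1*(-7))/6 = (-39 + 7)/6 = (1/6)*(-32) = -16/3 ≈ -5.3333)
V(m, K) = -3 + K (V(m, K) = K - 3 = -3 + K)
(V(-11, -9) + I)*(-2) = ((-3 - 9) - 16/3)*(-2) = (-12 - 16/3)*(-2) = -52/3*(-2) = 104/3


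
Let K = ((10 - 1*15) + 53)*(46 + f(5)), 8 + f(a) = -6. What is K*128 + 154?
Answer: 196762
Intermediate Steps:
f(a) = -14 (f(a) = -8 - 6 = -14)
K = 1536 (K = ((10 - 1*15) + 53)*(46 - 14) = ((10 - 15) + 53)*32 = (-5 + 53)*32 = 48*32 = 1536)
K*128 + 154 = 1536*128 + 154 = 196608 + 154 = 196762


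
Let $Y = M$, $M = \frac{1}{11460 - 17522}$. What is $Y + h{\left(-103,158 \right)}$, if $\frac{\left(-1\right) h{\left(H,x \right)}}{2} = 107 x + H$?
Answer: $- \frac{203719573}{6062} \approx -33606.0$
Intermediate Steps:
$M = - \frac{1}{6062}$ ($M = \frac{1}{-6062} = - \frac{1}{6062} \approx -0.00016496$)
$h{\left(H,x \right)} = - 214 x - 2 H$ ($h{\left(H,x \right)} = - 2 \left(107 x + H\right) = - 2 \left(H + 107 x\right) = - 214 x - 2 H$)
$Y = - \frac{1}{6062} \approx -0.00016496$
$Y + h{\left(-103,158 \right)} = - \frac{1}{6062} - 33606 = - \frac{203719573}{6062}$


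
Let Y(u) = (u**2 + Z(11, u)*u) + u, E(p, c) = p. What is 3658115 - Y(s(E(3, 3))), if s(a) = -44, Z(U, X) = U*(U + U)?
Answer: 3666871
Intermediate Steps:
Z(U, X) = 2*U**2 (Z(U, X) = U*(2*U) = 2*U**2)
Y(u) = u**2 + 243*u (Y(u) = (u**2 + (2*11**2)*u) + u = (u**2 + (2*121)*u) + u = (u**2 + 242*u) + u = u**2 + 243*u)
3658115 - Y(s(E(3, 3))) = 3658115 - (-44)*(243 - 44) = 3658115 - (-44)*199 = 3658115 - 1*(-8756) = 3658115 + 8756 = 3666871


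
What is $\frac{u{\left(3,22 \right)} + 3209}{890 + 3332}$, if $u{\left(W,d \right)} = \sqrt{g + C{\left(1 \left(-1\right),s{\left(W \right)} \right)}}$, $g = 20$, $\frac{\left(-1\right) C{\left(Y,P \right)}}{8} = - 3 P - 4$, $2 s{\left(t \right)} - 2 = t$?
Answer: $\frac{3209}{4222} + \frac{2 \sqrt{7}}{2111} \approx 0.76257$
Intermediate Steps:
$s{\left(t \right)} = 1 + \frac{t}{2}$
$C{\left(Y,P \right)} = 32 + 24 P$ ($C{\left(Y,P \right)} = - 8 \left(- 3 P - 4\right) = - 8 \left(-4 - 3 P\right) = 32 + 24 P$)
$u{\left(W,d \right)} = \sqrt{76 + 12 W}$ ($u{\left(W,d \right)} = \sqrt{20 + \left(32 + 24 \left(1 + \frac{W}{2}\right)\right)} = \sqrt{20 + \left(32 + \left(24 + 12 W\right)\right)} = \sqrt{20 + \left(56 + 12 W\right)} = \sqrt{76 + 12 W}$)
$\frac{u{\left(3,22 \right)} + 3209}{890 + 3332} = \frac{2 \sqrt{19 + 3 \cdot 3} + 3209}{890 + 3332} = \frac{2 \sqrt{19 + 9} + 3209}{4222} = \left(2 \sqrt{28} + 3209\right) \frac{1}{4222} = \left(2 \cdot 2 \sqrt{7} + 3209\right) \frac{1}{4222} = \left(4 \sqrt{7} + 3209\right) \frac{1}{4222} = \left(3209 + 4 \sqrt{7}\right) \frac{1}{4222} = \frac{3209}{4222} + \frac{2 \sqrt{7}}{2111}$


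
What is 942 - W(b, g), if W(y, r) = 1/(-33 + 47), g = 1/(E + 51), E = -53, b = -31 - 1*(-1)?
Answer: 13187/14 ≈ 941.93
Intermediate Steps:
b = -30 (b = -31 + 1 = -30)
g = -½ (g = 1/(-53 + 51) = 1/(-2) = -½ ≈ -0.50000)
W(y, r) = 1/14
942 - W(b, g) = 942 - 1*1/14 = 942 - 1/14 = 13187/14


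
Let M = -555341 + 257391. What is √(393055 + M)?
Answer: √95105 ≈ 308.39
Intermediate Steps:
M = -297950
√(393055 + M) = √(393055 - 297950) = √95105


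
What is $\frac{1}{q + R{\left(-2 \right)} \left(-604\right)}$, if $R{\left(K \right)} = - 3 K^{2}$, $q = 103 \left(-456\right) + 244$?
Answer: $- \frac{1}{39476} \approx -2.5332 \cdot 10^{-5}$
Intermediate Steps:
$q = -46724$ ($q = -46968 + 244 = -46724$)
$\frac{1}{q + R{\left(-2 \right)} \left(-604\right)} = \frac{1}{-46724 + - 3 \left(-2\right)^{2} \left(-604\right)} = \frac{1}{-46724 + \left(-3\right) 4 \left(-604\right)} = \frac{1}{-46724 - -7248} = \frac{1}{-46724 + 7248} = \frac{1}{-39476} = - \frac{1}{39476}$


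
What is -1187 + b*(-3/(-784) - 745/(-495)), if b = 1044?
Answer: 837105/2156 ≈ 388.27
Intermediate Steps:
-1187 + b*(-3/(-784) - 745/(-495)) = -1187 + 1044*(-3/(-784) - 745/(-495)) = -1187 + 1044*(-3*(-1/784) - 745*(-1/495)) = -1187 + 1044*(3/784 + 149/99) = -1187 + 1044*(117113/77616) = -1187 + 3396277/2156 = 837105/2156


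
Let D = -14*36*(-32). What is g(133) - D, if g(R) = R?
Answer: -15995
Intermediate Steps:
D = 16128 (D = -504*(-32) = 16128)
g(133) - D = 133 - 1*16128 = 133 - 16128 = -15995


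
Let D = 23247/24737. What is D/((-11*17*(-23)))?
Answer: 23247/106393837 ≈ 0.00021850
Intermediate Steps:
D = 23247/24737 (D = 23247*(1/24737) = 23247/24737 ≈ 0.93977)
D/((-11*17*(-23))) = 23247/(24737*((-11*17*(-23)))) = 23247/(24737*((-187*(-23)))) = (23247/24737)/4301 = (23247/24737)*(1/4301) = 23247/106393837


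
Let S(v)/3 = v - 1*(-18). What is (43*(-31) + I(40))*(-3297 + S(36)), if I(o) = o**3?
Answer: -196461045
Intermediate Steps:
S(v) = 54 + 3*v (S(v) = 3*(v - 1*(-18)) = 3*(v + 18) = 3*(18 + v) = 54 + 3*v)
(43*(-31) + I(40))*(-3297 + S(36)) = (43*(-31) + 40**3)*(-3297 + (54 + 3*36)) = (-1333 + 64000)*(-3297 + (54 + 108)) = 62667*(-3297 + 162) = 62667*(-3135) = -196461045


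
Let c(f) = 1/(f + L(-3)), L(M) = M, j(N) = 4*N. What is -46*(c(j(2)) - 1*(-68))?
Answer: -15686/5 ≈ -3137.2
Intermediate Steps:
c(f) = 1/(-3 + f) (c(f) = 1/(f - 3) = 1/(-3 + f))
-46*(c(j(2)) - 1*(-68)) = -46*(1/(-3 + 4*2) - 1*(-68)) = -46*(1/(-3 + 8) + 68) = -46*(1/5 + 68) = -46*(⅕ + 68) = -46*341/5 = -15686/5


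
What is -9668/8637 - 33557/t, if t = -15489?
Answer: 46694719/44592831 ≈ 1.0471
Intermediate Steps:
-9668/8637 - 33557/t = -9668/8637 - 33557/(-15489) = -9668*1/8637 - 33557*(-1/15489) = -9668/8637 + 33557/15489 = 46694719/44592831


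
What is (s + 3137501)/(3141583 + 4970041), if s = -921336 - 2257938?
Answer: -41773/8111624 ≈ -0.0051498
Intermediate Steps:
s = -3179274
(s + 3137501)/(3141583 + 4970041) = (-3179274 + 3137501)/(3141583 + 4970041) = -41773/8111624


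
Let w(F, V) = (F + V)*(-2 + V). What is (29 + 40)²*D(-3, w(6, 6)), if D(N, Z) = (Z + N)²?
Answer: 9641025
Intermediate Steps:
w(F, V) = (-2 + V)*(F + V)
D(N, Z) = (N + Z)²
(29 + 40)²*D(-3, w(6, 6)) = (29 + 40)²*(-3 + (6² - 2*6 - 2*6 + 6*6))² = 69²*(-3 + (36 - 12 - 12 + 36))² = 4761*(-3 + 48)² = 4761*45² = 4761*2025 = 9641025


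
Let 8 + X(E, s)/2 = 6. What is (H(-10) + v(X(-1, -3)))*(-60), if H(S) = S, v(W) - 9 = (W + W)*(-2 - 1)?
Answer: -1380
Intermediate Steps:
X(E, s) = -4 (X(E, s) = -16 + 2*6 = -16 + 12 = -4)
v(W) = 9 - 6*W (v(W) = 9 + (W + W)*(-2 - 1) = 9 + (2*W)*(-3) = 9 - 6*W)
(H(-10) + v(X(-1, -3)))*(-60) = (-10 + (9 - 6*(-4)))*(-60) = (-10 + (9 + 24))*(-60) = (-10 + 33)*(-60) = 23*(-60) = -1380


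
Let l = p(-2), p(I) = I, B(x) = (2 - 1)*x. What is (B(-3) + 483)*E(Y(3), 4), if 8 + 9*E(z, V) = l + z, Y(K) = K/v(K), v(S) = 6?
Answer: -1520/3 ≈ -506.67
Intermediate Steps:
B(x) = x (B(x) = 1*x = x)
Y(K) = K/6
l = -2
E(z, V) = -10/9 + z/9 (E(z, V) = -8/9 + (-2 + z)/9 = -8/9 + (-2/9 + z/9) = -10/9 + z/9)
(B(-3) + 483)*E(Y(3), 4) = (-3 + 483)*(-10/9 + ((⅙)*3)/9) = 480*(-10/9 + (⅑)*(½)) = 480*(-10/9 + 1/18) = 480*(-19/18) = -1520/3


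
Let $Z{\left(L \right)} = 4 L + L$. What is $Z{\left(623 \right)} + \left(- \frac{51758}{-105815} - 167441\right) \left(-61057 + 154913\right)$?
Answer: $- \frac{1662913778801667}{105815} \approx -1.5715 \cdot 10^{10}$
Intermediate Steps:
$Z{\left(L \right)} = 5 L$
$Z{\left(623 \right)} + \left(- \frac{51758}{-105815} - 167441\right) \left(-61057 + 154913\right) = 5 \cdot 623 + \left(- \frac{51758}{-105815} - 167441\right) \left(-61057 + 154913\right) = 3115 + \left(\left(-51758\right) \left(- \frac{1}{105815}\right) - 167441\right) 93856 = 3115 + \left(\frac{51758}{105815} - 167441\right) 93856 = 3115 - \frac{1662914108415392}{105815} = - \frac{1662913778801667}{105815}$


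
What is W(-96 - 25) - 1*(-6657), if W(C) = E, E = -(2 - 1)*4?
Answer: 6653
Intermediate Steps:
E = -4 ≈ -4.0000
W(C) = -4
W(-96 - 25) - 1*(-6657) = -4 - 1*(-6657) = -4 + 6657 = 6653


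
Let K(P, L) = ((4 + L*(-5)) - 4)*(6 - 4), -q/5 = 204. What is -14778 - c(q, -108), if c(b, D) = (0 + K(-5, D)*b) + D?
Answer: 1086930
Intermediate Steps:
q = -1020 (q = -5*204 = -1020)
K(P, L) = -10*L (K(P, L) = ((4 - 5*L) - 4)*2 = -5*L*2 = -10*L)
c(b, D) = D - 10*D*b (c(b, D) = (0 + (-10*D)*b) + D = (0 - 10*D*b) + D = -10*D*b + D = D - 10*D*b)
-14778 - c(q, -108) = -14778 - (-108)*(1 - 10*(-1020)) = -14778 - (-108)*(1 + 10200) = -14778 - (-108)*10201 = -14778 - 1*(-1101708) = -14778 + 1101708 = 1086930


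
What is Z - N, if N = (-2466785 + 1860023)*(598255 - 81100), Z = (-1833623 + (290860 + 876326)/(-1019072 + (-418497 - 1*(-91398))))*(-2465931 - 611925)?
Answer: 8019706339051943274/1346171 ≈ 5.9574e+12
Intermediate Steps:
Z = 7597291338121522464/1346171 (Z = (-1833623 + 1167186/(-1019072 + (-418497 + 91398)))*(-3077856) = (-1833623 + 1167186/(-1019072 - 327099))*(-3077856) = (-1833623 + 1167186/(-1346171))*(-3077856) = (-1833623 + 1167186*(-1/1346171))*(-3077856) = (-1833623 - 1167186/1346171)*(-3077856) = -2468371274719/1346171*(-3077856) = 7597291338121522464/1346171 ≈ 5.6436e+12)
N = -313790002110 (N = -606762*517155 = -313790002110)
Z - N = 7597291338121522464/1346171 - 1*(-313790002110) = 7597291338121522464/1346171 + 313790002110 = 8019706339051943274/1346171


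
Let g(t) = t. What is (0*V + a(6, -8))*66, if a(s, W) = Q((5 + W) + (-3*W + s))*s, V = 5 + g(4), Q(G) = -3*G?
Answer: -32076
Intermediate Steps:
V = 9 (V = 5 + 4 = 9)
a(s, W) = s*(-15 - 3*s + 6*W) (a(s, W) = (-3*((5 + W) + (-3*W + s)))*s = (-3*((5 + W) + (s - 3*W)))*s = (-3*(5 + s - 2*W))*s = (-15 - 3*s + 6*W)*s = s*(-15 - 3*s + 6*W))
(0*V + a(6, -8))*66 = (0*9 + 3*6*(-5 - 1*6 + 2*(-8)))*66 = (0 + 3*6*(-5 - 6 - 16))*66 = (0 + 3*6*(-27))*66 = (0 - 486)*66 = -486*66 = -32076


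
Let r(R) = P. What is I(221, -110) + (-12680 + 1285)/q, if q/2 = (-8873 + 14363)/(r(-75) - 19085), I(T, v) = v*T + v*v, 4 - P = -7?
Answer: 2776081/366 ≈ 7584.9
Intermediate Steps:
P = 11 (P = 4 - 1*(-7) = 4 + 7 = 11)
r(R) = 11
I(T, v) = v**2 + T*v (I(T, v) = T*v + v**2 = v**2 + T*v)
q = -1830/3179 (q = 2*((-8873 + 14363)/(11 - 19085)) = 2*(5490/(-19074)) = 2*(5490*(-1/19074)) = 2*(-915/3179) = -1830/3179 ≈ -0.57565)
I(221, -110) + (-12680 + 1285)/q = -110*(221 - 110) + (-12680 + 1285)/(-1830/3179) = -110*111 - 11395*(-3179/1830) = -12210 + 7244941/366 = 2776081/366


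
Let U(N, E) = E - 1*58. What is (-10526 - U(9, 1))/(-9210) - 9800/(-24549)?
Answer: 787441/512690 ≈ 1.5359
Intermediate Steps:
U(N, E) = -58 + E (U(N, E) = E - 58 = -58 + E)
(-10526 - U(9, 1))/(-9210) - 9800/(-24549) = (-10526 - (-58 + 1))/(-9210) - 9800/(-24549) = (-10526 - 1*(-57))*(-1/9210) - 9800*(-1/24549) = (-10526 + 57)*(-1/9210) + 200/501 = -10469*(-1/9210) + 200/501 = 10469/9210 + 200/501 = 787441/512690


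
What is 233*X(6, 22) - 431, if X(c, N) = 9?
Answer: 1666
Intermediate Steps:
233*X(6, 22) - 431 = 233*9 - 431 = 2097 - 431 = 1666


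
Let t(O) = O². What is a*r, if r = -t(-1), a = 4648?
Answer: -4648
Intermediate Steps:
r = -1 (r = -1*(-1)² = -1*1 = -1)
a*r = 4648*(-1) = -4648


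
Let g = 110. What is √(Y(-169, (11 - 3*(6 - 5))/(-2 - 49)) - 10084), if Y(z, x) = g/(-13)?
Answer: 3*I*√189514/13 ≈ 100.46*I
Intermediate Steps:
Y(z, x) = -110/13 (Y(z, x) = 110/(-13) = 110*(-1/13) = -110/13)
√(Y(-169, (11 - 3*(6 - 5))/(-2 - 49)) - 10084) = √(-110/13 - 10084) = √(-131202/13) = 3*I*√189514/13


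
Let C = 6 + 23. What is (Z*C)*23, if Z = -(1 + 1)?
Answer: -1334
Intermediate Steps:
C = 29
Z = -2 (Z = -1*2 = -2)
(Z*C)*23 = -2*29*23 = -58*23 = -1334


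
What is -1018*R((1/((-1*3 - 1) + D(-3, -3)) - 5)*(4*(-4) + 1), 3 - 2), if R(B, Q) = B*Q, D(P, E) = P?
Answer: -549720/7 ≈ -78531.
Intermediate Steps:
-1018*R((1/((-1*3 - 1) + D(-3, -3)) - 5)*(4*(-4) + 1), 3 - 2) = -1018*(1/((-1*3 - 1) - 3) - 5)*(4*(-4) + 1)*(3 - 2) = -1018*(1/((-3 - 1) - 3) - 5)*(-16 + 1) = -1018*(1/(-4 - 3) - 5)*(-15) = -1018*(1/(-7) - 5)*(-15) = -1018*(-1/7 - 5)*(-15) = -1018*(-36/7*(-15)) = -549720/7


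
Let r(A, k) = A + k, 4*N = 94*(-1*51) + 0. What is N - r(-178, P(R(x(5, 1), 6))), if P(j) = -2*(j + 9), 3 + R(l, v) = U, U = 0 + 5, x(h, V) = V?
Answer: -1997/2 ≈ -998.50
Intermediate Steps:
U = 5
R(l, v) = 2 (R(l, v) = -3 + 5 = 2)
N = -2397/2 (N = (94*(-1*51) + 0)/4 = (94*(-51) + 0)/4 = (-4794 + 0)/4 = (1/4)*(-4794) = -2397/2 ≈ -1198.5)
P(j) = -18 - 2*j (P(j) = -2*(9 + j) = -18 - 2*j)
N - r(-178, P(R(x(5, 1), 6))) = -2397/2 - (-178 + (-18 - 2*2)) = -2397/2 - (-178 + (-18 - 4)) = -2397/2 - (-178 - 22) = -2397/2 - 1*(-200) = -2397/2 + 200 = -1997/2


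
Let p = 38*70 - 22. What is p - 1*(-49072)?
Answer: 51710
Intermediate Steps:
p = 2638 (p = 2660 - 22 = 2638)
p - 1*(-49072) = 2638 - 1*(-49072) = 2638 + 49072 = 51710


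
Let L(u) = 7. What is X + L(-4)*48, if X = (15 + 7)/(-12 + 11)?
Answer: 314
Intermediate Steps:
X = -22 (X = 22/(-1) = 22*(-1) = -22)
X + L(-4)*48 = -22 + 7*48 = -22 + 336 = 314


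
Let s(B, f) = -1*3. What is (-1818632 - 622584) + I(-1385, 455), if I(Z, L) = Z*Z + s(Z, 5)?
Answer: -522994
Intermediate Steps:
s(B, f) = -3
I(Z, L) = -3 + Z² (I(Z, L) = Z*Z - 3 = Z² - 3 = -3 + Z²)
(-1818632 - 622584) + I(-1385, 455) = (-1818632 - 622584) + (-3 + (-1385)²) = -2441216 + (-3 + 1918225) = -2441216 + 1918222 = -522994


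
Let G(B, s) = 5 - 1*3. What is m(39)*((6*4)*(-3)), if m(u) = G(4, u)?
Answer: -144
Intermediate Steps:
G(B, s) = 2 (G(B, s) = 5 - 3 = 2)
m(u) = 2
m(39)*((6*4)*(-3)) = 2*((6*4)*(-3)) = 2*(24*(-3)) = 2*(-72) = -144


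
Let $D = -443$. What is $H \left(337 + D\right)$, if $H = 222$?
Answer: $-23532$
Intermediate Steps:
$H \left(337 + D\right) = 222 \left(337 - 443\right) = 222 \left(-106\right) = -23532$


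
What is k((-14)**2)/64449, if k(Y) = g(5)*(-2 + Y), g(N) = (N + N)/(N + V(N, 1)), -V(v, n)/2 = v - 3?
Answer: 1940/64449 ≈ 0.030101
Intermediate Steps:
V(v, n) = 6 - 2*v (V(v, n) = -2*(v - 3) = -2*(-3 + v) = 6 - 2*v)
g(N) = 2*N/(6 - N) (g(N) = (N + N)/(N + (6 - 2*N)) = (2*N)/(6 - N) = 2*N/(6 - N))
k(Y) = -20 + 10*Y (k(Y) = (2*5/(6 - 1*5))*(-2 + Y) = (2*5/(6 - 5))*(-2 + Y) = (2*5/1)*(-2 + Y) = (2*5*1)*(-2 + Y) = 10*(-2 + Y) = -20 + 10*Y)
k((-14)**2)/64449 = (-20 + 10*(-14)**2)/64449 = (-20 + 10*196)*(1/64449) = (-20 + 1960)*(1/64449) = 1940*(1/64449) = 1940/64449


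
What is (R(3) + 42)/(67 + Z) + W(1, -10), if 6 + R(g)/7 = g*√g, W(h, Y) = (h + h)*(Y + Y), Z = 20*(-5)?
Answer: -40 - 7*√3/11 ≈ -41.102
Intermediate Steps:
Z = -100
W(h, Y) = 4*Y*h (W(h, Y) = (2*h)*(2*Y) = 4*Y*h)
R(g) = -42 + 7*g^(3/2) (R(g) = -42 + 7*(g*√g) = -42 + 7*g^(3/2))
(R(3) + 42)/(67 + Z) + W(1, -10) = ((-42 + 7*3^(3/2)) + 42)/(67 - 100) + 4*(-10)*1 = ((-42 + 7*(3*√3)) + 42)/(-33) - 40 = -((-42 + 21*√3) + 42)/33 - 40 = -7*√3/11 - 40 = -40 - 7*√3/11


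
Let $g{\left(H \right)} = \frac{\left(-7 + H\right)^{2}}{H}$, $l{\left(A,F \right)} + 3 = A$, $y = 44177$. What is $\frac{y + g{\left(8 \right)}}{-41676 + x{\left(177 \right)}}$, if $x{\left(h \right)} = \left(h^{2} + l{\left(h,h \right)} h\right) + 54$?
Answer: $\frac{353417}{164040} \approx 2.1545$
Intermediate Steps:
$l{\left(A,F \right)} = -3 + A$
$g{\left(H \right)} = \frac{\left(-7 + H\right)^{2}}{H}$
$x{\left(h \right)} = 54 + h^{2} + h \left(-3 + h\right)$ ($x{\left(h \right)} = \left(h^{2} + \left(-3 + h\right) h\right) + 54 = \left(h^{2} + h \left(-3 + h\right)\right) + 54 = 54 + h^{2} + h \left(-3 + h\right)$)
$\frac{y + g{\left(8 \right)}}{-41676 + x{\left(177 \right)}} = \frac{44177 + \frac{\left(-7 + 8\right)^{2}}{8}}{-41676 + \left(54 + 177^{2} + 177 \left(-3 + 177\right)\right)} = \frac{44177 + \frac{1^{2}}{8}}{-41676 + \left(54 + 31329 + 177 \cdot 174\right)} = \frac{44177 + \frac{1}{8} \cdot 1}{-41676 + \left(54 + 31329 + 30798\right)} = \frac{44177 + \frac{1}{8}}{-41676 + 62181} = \frac{353417}{8 \cdot 20505} = \frac{353417}{8} \cdot \frac{1}{20505} = \frac{353417}{164040}$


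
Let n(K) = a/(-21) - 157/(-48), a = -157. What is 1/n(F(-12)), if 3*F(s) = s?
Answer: 336/3611 ≈ 0.093049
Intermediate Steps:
F(s) = s/3
n(K) = 3611/336 (n(K) = -157/(-21) - 157/(-48) = -157*(-1/21) - 157*(-1/48) = 157/21 + 157/48 = 3611/336)
1/n(F(-12)) = 1/(3611/336) = 336/3611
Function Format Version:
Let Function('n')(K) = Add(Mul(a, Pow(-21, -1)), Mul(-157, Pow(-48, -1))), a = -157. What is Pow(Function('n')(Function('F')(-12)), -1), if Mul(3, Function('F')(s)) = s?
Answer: Rational(336, 3611) ≈ 0.093049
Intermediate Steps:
Function('F')(s) = Mul(Rational(1, 3), s)
Function('n')(K) = Rational(3611, 336) (Function('n')(K) = Add(Mul(-157, Pow(-21, -1)), Mul(-157, Pow(-48, -1))) = Add(Mul(-157, Rational(-1, 21)), Mul(-157, Rational(-1, 48))) = Add(Rational(157, 21), Rational(157, 48)) = Rational(3611, 336))
Pow(Function('n')(Function('F')(-12)), -1) = Pow(Rational(3611, 336), -1) = Rational(336, 3611)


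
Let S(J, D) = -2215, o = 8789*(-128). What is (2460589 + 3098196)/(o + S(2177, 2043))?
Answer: -5558785/1127207 ≈ -4.9315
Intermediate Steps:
o = -1124992
(2460589 + 3098196)/(o + S(2177, 2043)) = (2460589 + 3098196)/(-1124992 - 2215) = 5558785/(-1127207) = 5558785*(-1/1127207) = -5558785/1127207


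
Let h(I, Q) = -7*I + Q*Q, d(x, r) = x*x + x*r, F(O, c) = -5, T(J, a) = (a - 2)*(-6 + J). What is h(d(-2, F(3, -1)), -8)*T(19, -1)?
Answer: 1326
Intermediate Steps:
T(J, a) = (-6 + J)*(-2 + a) (T(J, a) = (-2 + a)*(-6 + J) = (-6 + J)*(-2 + a))
d(x, r) = x² + r*x
h(I, Q) = Q² - 7*I (h(I, Q) = -7*I + Q² = Q² - 7*I)
h(d(-2, F(3, -1)), -8)*T(19, -1) = ((-8)² - (-14)*(-5 - 2))*(12 - 6*(-1) - 2*19 + 19*(-1)) = (64 - (-14)*(-7))*(12 + 6 - 38 - 19) = (64 - 7*14)*(-39) = (64 - 98)*(-39) = -34*(-39) = 1326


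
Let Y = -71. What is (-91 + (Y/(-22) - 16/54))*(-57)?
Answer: 993947/198 ≈ 5019.9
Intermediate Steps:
(-91 + (Y/(-22) - 16/54))*(-57) = (-91 + (-71/(-22) - 16/54))*(-57) = (-91 + (-71*(-1/22) - 16*1/54))*(-57) = (-91 + (71/22 - 8/27))*(-57) = (-91 + 1741/594)*(-57) = -52313/594*(-57) = 993947/198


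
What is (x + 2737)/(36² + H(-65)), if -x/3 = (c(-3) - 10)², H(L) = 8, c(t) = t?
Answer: 1115/652 ≈ 1.7101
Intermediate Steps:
x = -507 (x = -3*(-3 - 10)² = -3*(-13)² = -3*169 = -507)
(x + 2737)/(36² + H(-65)) = (-507 + 2737)/(36² + 8) = 2230/(1296 + 8) = 2230/1304 = 2230*(1/1304) = 1115/652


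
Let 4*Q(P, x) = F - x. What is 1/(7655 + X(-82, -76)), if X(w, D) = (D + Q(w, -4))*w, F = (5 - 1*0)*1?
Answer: 2/27405 ≈ 7.2979e-5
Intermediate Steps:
F = 5 (F = (5 + 0)*1 = 5*1 = 5)
Q(P, x) = 5/4 - x/4 (Q(P, x) = (5 - x)/4 = 5/4 - x/4)
X(w, D) = w*(9/4 + D) (X(w, D) = (D + (5/4 - 1/4*(-4)))*w = (D + (5/4 + 1))*w = (D + 9/4)*w = (9/4 + D)*w = w*(9/4 + D))
1/(7655 + X(-82, -76)) = 1/(7655 + (1/4)*(-82)*(9 + 4*(-76))) = 1/(7655 + (1/4)*(-82)*(9 - 304)) = 1/(7655 + (1/4)*(-82)*(-295)) = 1/(7655 + 12095/2) = 1/(27405/2) = 2/27405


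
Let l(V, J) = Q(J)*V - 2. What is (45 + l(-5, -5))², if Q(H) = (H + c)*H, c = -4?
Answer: 33124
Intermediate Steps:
Q(H) = H*(-4 + H) (Q(H) = (H - 4)*H = (-4 + H)*H = H*(-4 + H))
l(V, J) = -2 + J*V*(-4 + J) (l(V, J) = (J*(-4 + J))*V - 2 = J*V*(-4 + J) - 2 = -2 + J*V*(-4 + J))
(45 + l(-5, -5))² = (45 + (-2 - 5*(-5)*(-4 - 5)))² = (45 + (-2 - 5*(-5)*(-9)))² = (45 + (-2 - 225))² = (45 - 227)² = (-182)² = 33124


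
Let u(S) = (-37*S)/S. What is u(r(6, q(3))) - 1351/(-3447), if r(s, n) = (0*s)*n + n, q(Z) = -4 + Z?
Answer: -126188/3447 ≈ -36.608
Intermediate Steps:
r(s, n) = n (r(s, n) = 0*n + n = 0 + n = n)
u(S) = -37
u(r(6, q(3))) - 1351/(-3447) = -37 - 1351/(-3447) = -37 - 1351*(-1)/3447 = -37 - 1*(-1351/3447) = -37 + 1351/3447 = -126188/3447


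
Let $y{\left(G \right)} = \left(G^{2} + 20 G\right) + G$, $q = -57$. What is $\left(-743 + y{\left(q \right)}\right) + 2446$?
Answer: $3755$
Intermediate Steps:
$y{\left(G \right)} = G^{2} + 21 G$
$\left(-743 + y{\left(q \right)}\right) + 2446 = \left(-743 - 57 \left(21 - 57\right)\right) + 2446 = \left(-743 - -2052\right) + 2446 = \left(-743 + 2052\right) + 2446 = 1309 + 2446 = 3755$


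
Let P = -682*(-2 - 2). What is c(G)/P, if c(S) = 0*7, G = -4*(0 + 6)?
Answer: 0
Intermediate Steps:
G = -24 (G = -4*6 = -24)
c(S) = 0
P = 2728 (P = -682*(-4) = 2728)
c(G)/P = 0/2728 = 0*(1/2728) = 0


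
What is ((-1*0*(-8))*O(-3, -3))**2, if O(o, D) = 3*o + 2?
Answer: 0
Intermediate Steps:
O(o, D) = 2 + 3*o
((-1*0*(-8))*O(-3, -3))**2 = ((-1*0*(-8))*(2 + 3*(-3)))**2 = ((0*(-8))*(2 - 9))**2 = (0*(-7))**2 = 0**2 = 0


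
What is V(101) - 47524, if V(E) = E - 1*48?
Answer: -47471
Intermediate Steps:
V(E) = -48 + E (V(E) = E - 48 = -48 + E)
V(101) - 47524 = (-48 + 101) - 47524 = 53 - 47524 = -47471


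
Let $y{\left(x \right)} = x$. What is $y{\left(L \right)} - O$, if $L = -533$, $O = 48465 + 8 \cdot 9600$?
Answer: $-125798$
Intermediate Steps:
$O = 125265$ ($O = 48465 + 76800 = 125265$)
$y{\left(L \right)} - O = -533 - 125265 = -125798$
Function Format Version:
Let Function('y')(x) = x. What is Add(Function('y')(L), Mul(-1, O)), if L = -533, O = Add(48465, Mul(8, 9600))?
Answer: -125798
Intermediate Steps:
O = 125265 (O = Add(48465, 76800) = 125265)
Add(Function('y')(L), Mul(-1, O)) = Add(-533, Mul(-1, 125265)) = Add(-533, -125265) = -125798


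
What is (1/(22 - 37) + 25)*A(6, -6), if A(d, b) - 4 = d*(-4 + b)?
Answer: -20944/15 ≈ -1396.3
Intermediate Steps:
A(d, b) = 4 + d*(-4 + b)
(1/(22 - 37) + 25)*A(6, -6) = (1/(22 - 37) + 25)*(4 - 4*6 - 6*6) = (1/(-15) + 25)*(4 - 24 - 36) = (-1/15 + 25)*(-56) = (374/15)*(-56) = -20944/15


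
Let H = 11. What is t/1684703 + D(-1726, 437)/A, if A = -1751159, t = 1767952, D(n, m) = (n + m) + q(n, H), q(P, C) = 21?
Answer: 3098101259772/2950182820777 ≈ 1.0501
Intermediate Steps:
D(n, m) = 21 + m + n (D(n, m) = (n + m) + 21 = (m + n) + 21 = 21 + m + n)
t/1684703 + D(-1726, 437)/A = 1767952/1684703 + (21 + 437 - 1726)/(-1751159) = 1767952*(1/1684703) - 1268*(-1/1751159) = 1767952/1684703 + 1268/1751159 = 3098101259772/2950182820777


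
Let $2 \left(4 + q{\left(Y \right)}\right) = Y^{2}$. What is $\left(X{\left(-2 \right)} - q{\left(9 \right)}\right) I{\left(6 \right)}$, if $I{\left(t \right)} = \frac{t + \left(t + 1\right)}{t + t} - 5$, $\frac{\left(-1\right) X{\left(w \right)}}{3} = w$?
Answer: $\frac{2867}{24} \approx 119.46$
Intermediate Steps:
$q{\left(Y \right)} = -4 + \frac{Y^{2}}{2}$
$X{\left(w \right)} = - 3 w$
$I{\left(t \right)} = -5 + \frac{1 + 2 t}{2 t}$ ($I{\left(t \right)} = \frac{t + \left(1 + t\right)}{2 t} - 5 = \left(1 + 2 t\right) \frac{1}{2 t} - 5 = \frac{1 + 2 t}{2 t} - 5 = -5 + \frac{1 + 2 t}{2 t}$)
$\left(X{\left(-2 \right)} - q{\left(9 \right)}\right) I{\left(6 \right)} = \left(\left(-3\right) \left(-2\right) - \left(-4 + \frac{9^{2}}{2}\right)\right) \left(-4 + \frac{1}{2 \cdot 6}\right) = \left(6 - \left(-4 + \frac{1}{2} \cdot 81\right)\right) \left(-4 + \frac{1}{2} \cdot \frac{1}{6}\right) = \left(6 - \left(-4 + \frac{81}{2}\right)\right) \left(-4 + \frac{1}{12}\right) = \left(6 - \frac{73}{2}\right) \left(- \frac{47}{12}\right) = \left(- \frac{61}{2}\right) \left(- \frac{47}{12}\right) = \frac{2867}{24}$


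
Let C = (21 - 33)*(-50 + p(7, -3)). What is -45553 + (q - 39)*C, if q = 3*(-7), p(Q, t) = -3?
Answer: -83713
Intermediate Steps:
q = -21
C = 636 (C = (21 - 33)*(-50 - 3) = -12*(-53) = 636)
-45553 + (q - 39)*C = -45553 + (-21 - 39)*636 = -45553 - 60*636 = -45553 - 38160 = -83713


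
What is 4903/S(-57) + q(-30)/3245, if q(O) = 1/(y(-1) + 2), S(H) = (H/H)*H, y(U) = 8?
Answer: -159102293/1849650 ≈ -86.017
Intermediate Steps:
S(H) = H (S(H) = 1*H = H)
q(O) = ⅒ (q(O) = 1/(8 + 2) = 1/10 = ⅒)
4903/S(-57) + q(-30)/3245 = 4903/(-57) + (⅒)/3245 = 4903*(-1/57) + (⅒)*(1/3245) = -4903/57 + 1/32450 = -159102293/1849650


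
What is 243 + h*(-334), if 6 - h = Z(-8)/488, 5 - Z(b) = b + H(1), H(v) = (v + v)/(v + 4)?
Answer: -2137899/1220 ≈ -1752.4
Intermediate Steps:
H(v) = 2*v/(4 + v) (H(v) = (2*v)/(4 + v) = 2*v/(4 + v))
Z(b) = 23/5 - b (Z(b) = 5 - (b + 2*1/(4 + 1)) = 5 - (b + 2*1/5) = 5 - (b + 2*1*(⅕)) = 5 - (b + ⅖) = 5 - (⅖ + b) = 5 + (-⅖ - b) = 23/5 - b)
h = 14577/2440 (h = 6 - (23/5 - 1*(-8))/488 = 6 - (23/5 + 8)/488 = 6 - 63/(5*488) = 6 - 1*63/2440 = 6 - 63/2440 = 14577/2440 ≈ 5.9742)
243 + h*(-334) = 243 + (14577/2440)*(-334) = 243 - 2434359/1220 = -2137899/1220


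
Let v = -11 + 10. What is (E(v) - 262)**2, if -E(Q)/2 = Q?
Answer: 67600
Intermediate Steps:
v = -1
E(Q) = -2*Q
(E(v) - 262)**2 = (-2*(-1) - 262)**2 = (2 - 262)**2 = (-260)**2 = 67600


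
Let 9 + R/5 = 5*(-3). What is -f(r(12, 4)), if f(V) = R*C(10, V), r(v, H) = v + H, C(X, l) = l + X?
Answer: 3120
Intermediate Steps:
C(X, l) = X + l
r(v, H) = H + v
R = -120 (R = -45 + 5*(5*(-3)) = -45 + 5*(-15) = -45 - 75 = -120)
f(V) = -1200 - 120*V (f(V) = -120*(10 + V) = -1200 - 120*V)
-f(r(12, 4)) = -(-1200 - 120*(4 + 12)) = -(-1200 - 120*16) = -(-1200 - 1920) = -1*(-3120) = 3120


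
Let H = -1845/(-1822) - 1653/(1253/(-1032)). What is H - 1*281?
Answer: 2468940851/2282966 ≈ 1081.5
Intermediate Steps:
H = 3110454297/2282966 (H = -1845*(-1/1822) - 1653/(1253*(-1/1032)) = 1845/1822 - 1653/(-1253/1032) = 1845/1822 - 1653*(-1032/1253) = 1845/1822 + 1705896/1253 = 3110454297/2282966 ≈ 1362.5)
H - 1*281 = 3110454297/2282966 - 1*281 = 3110454297/2282966 - 281 = 2468940851/2282966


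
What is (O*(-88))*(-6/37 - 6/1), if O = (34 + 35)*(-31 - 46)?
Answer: -106600032/37 ≈ -2.8811e+6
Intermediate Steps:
O = -5313 (O = 69*(-77) = -5313)
(O*(-88))*(-6/37 - 6/1) = (-5313*(-88))*(-6/37 - 6/1) = 467544*(-6*1/37 - 6*1) = 467544*(-6/37 - 6) = 467544*(-228/37) = -106600032/37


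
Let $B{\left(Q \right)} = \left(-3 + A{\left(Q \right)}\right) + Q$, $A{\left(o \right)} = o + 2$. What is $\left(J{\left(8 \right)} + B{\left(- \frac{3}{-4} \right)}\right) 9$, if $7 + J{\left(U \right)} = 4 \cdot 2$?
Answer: $\frac{27}{2} \approx 13.5$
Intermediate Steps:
$A{\left(o \right)} = 2 + o$
$J{\left(U \right)} = 1$ ($J{\left(U \right)} = -7 + 4 \cdot 2 = -7 + 8 = 1$)
$B{\left(Q \right)} = -1 + 2 Q$ ($B{\left(Q \right)} = \left(-3 + \left(2 + Q\right)\right) + Q = \left(-1 + Q\right) + Q = -1 + 2 Q$)
$\left(J{\left(8 \right)} + B{\left(- \frac{3}{-4} \right)}\right) 9 = \left(1 - \left(1 - 2 \left(- \frac{3}{-4}\right)\right)\right) 9 = \left(1 - \left(1 - 2 \left(\left(-3\right) \left(- \frac{1}{4}\right)\right)\right)\right) 9 = \left(1 + \left(-1 + 2 \cdot \frac{3}{4}\right)\right) 9 = \left(1 + \left(-1 + \frac{3}{2}\right)\right) 9 = \left(1 + \frac{1}{2}\right) 9 = \frac{3}{2} \cdot 9 = \frac{27}{2}$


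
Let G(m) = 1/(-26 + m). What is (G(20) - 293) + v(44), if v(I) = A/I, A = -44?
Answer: -1765/6 ≈ -294.17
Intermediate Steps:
v(I) = -44/I
(G(20) - 293) + v(44) = (1/(-26 + 20) - 293) - 44/44 = (1/(-6) - 293) - 44*1/44 = (-1/6 - 293) - 1 = -1759/6 - 1 = -1765/6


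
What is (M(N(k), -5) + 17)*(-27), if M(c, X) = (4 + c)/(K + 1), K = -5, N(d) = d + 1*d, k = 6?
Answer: -351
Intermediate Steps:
N(d) = 2*d (N(d) = d + d = 2*d)
M(c, X) = -1 - c/4 (M(c, X) = (4 + c)/(-5 + 1) = (4 + c)/(-4) = (4 + c)*(-1/4) = -1 - c/4)
(M(N(k), -5) + 17)*(-27) = ((-1 - 6/2) + 17)*(-27) = ((-1 - 1/4*12) + 17)*(-27) = ((-1 - 3) + 17)*(-27) = (-4 + 17)*(-27) = 13*(-27) = -351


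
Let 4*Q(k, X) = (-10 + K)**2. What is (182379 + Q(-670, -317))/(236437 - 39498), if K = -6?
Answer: 182443/196939 ≈ 0.92639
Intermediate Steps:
Q(k, X) = 64 (Q(k, X) = (-10 - 6)**2/4 = (1/4)*(-16)**2 = (1/4)*256 = 64)
(182379 + Q(-670, -317))/(236437 - 39498) = (182379 + 64)/(236437 - 39498) = 182443/196939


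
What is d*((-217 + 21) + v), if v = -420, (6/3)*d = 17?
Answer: -5236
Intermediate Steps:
d = 17/2 (d = (½)*17 = 17/2 ≈ 8.5000)
d*((-217 + 21) + v) = 17*((-217 + 21) - 420)/2 = 17*(-196 - 420)/2 = (17/2)*(-616) = -5236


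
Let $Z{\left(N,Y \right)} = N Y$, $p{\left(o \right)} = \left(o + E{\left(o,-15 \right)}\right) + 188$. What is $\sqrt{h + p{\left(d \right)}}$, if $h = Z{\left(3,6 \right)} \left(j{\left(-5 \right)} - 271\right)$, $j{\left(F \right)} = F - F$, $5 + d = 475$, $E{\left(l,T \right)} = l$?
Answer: $25 i \sqrt{6} \approx 61.237 i$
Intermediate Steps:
$d = 470$ ($d = -5 + 475 = 470$)
$p{\left(o \right)} = 188 + 2 o$ ($p{\left(o \right)} = \left(o + o\right) + 188 = 2 o + 188 = 188 + 2 o$)
$j{\left(F \right)} = 0$
$h = -4878$ ($h = 3 \cdot 6 \left(0 - 271\right) = 18 \left(-271\right) = -4878$)
$\sqrt{h + p{\left(d \right)}} = \sqrt{-4878 + \left(188 + 2 \cdot 470\right)} = \sqrt{-4878 + \left(188 + 940\right)} = \sqrt{-4878 + 1128} = \sqrt{-3750} = 25 i \sqrt{6}$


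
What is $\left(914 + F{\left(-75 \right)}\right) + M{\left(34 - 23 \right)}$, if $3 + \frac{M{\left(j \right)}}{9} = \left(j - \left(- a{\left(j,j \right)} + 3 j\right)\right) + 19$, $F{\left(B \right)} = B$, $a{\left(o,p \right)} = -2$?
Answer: $767$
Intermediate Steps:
$M{\left(j \right)} = 126 - 18 j$ ($M{\left(j \right)} = -27 + 9 \left(\left(j - \left(2 + 3 j\right)\right) + 19\right) = -27 + 9 \left(\left(-2 - 2 j\right) + 19\right) = -27 + 9 \left(17 - 2 j\right) = -27 - \left(-153 + 18 j\right) = 126 - 18 j$)
$\left(914 + F{\left(-75 \right)}\right) + M{\left(34 - 23 \right)} = \left(914 - 75\right) + \left(126 - 18 \left(34 - 23\right)\right) = 839 + \left(126 - 198\right) = 839 - 72 = 767$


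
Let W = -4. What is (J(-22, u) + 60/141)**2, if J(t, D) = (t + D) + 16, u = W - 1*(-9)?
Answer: 729/2209 ≈ 0.33001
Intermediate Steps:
u = 5 (u = -4 - 1*(-9) = -4 + 9 = 5)
J(t, D) = 16 + D + t (J(t, D) = (D + t) + 16 = 16 + D + t)
(J(-22, u) + 60/141)**2 = ((16 + 5 - 22) + 60/141)**2 = (-1 + 60*(1/141))**2 = (-1 + 20/47)**2 = (-27/47)**2 = 729/2209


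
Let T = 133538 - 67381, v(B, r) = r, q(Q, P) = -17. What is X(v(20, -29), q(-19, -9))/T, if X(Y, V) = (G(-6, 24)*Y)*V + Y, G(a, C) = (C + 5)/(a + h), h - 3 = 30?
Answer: 13514/1786239 ≈ 0.0075656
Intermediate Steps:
h = 33 (h = 3 + 30 = 33)
G(a, C) = (5 + C)/(33 + a) (G(a, C) = (C + 5)/(a + 33) = (5 + C)/(33 + a))
X(Y, V) = Y + 29*V*Y/27 (X(Y, V) = (((5 + 24)/(33 - 6))*Y)*V + Y = ((29/27)*Y)*V + Y = (((1/27)*29)*Y)*V + Y = (29*Y/27)*V + Y = 29*V*Y/27 + Y = Y + 29*V*Y/27)
T = 66157
X(v(20, -29), q(-19, -9))/T = ((1/27)*(-29)*(27 + 29*(-17)))/66157 = ((1/27)*(-29)*(27 - 493))*(1/66157) = ((1/27)*(-29)*(-466))*(1/66157) = (13514/27)*(1/66157) = 13514/1786239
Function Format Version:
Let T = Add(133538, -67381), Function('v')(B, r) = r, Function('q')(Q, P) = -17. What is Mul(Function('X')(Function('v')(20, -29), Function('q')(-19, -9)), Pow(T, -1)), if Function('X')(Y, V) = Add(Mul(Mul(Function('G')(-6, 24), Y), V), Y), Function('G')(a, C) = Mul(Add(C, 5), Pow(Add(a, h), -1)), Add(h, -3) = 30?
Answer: Rational(13514, 1786239) ≈ 0.0075656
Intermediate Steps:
h = 33 (h = Add(3, 30) = 33)
Function('G')(a, C) = Mul(Pow(Add(33, a), -1), Add(5, C)) (Function('G')(a, C) = Mul(Add(C, 5), Pow(Add(a, 33), -1)) = Mul(Add(5, C), Pow(Add(33, a), -1)) = Mul(Pow(Add(33, a), -1), Add(5, C)))
Function('X')(Y, V) = Add(Y, Mul(Rational(29, 27), V, Y)) (Function('X')(Y, V) = Add(Mul(Mul(Mul(Pow(Add(33, -6), -1), Add(5, 24)), Y), V), Y) = Add(Mul(Mul(Mul(Pow(27, -1), 29), Y), V), Y) = Add(Mul(Mul(Mul(Rational(1, 27), 29), Y), V), Y) = Add(Mul(Mul(Rational(29, 27), Y), V), Y) = Add(Mul(Rational(29, 27), V, Y), Y) = Add(Y, Mul(Rational(29, 27), V, Y)))
T = 66157
Mul(Function('X')(Function('v')(20, -29), Function('q')(-19, -9)), Pow(T, -1)) = Mul(Mul(Rational(1, 27), -29, Add(27, Mul(29, -17))), Pow(66157, -1)) = Mul(Mul(Rational(1, 27), -29, Add(27, -493)), Rational(1, 66157)) = Mul(Mul(Rational(1, 27), -29, -466), Rational(1, 66157)) = Mul(Rational(13514, 27), Rational(1, 66157)) = Rational(13514, 1786239)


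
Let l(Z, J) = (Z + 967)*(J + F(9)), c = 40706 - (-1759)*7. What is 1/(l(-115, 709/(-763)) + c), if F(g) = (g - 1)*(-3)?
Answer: 763/24247605 ≈ 3.1467e-5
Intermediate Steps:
F(g) = 3 - 3*g (F(g) = (-1 + g)*(-3) = 3 - 3*g)
c = 53019 (c = 40706 - 1*(-12313) = 40706 + 12313 = 53019)
l(Z, J) = (-24 + J)*(967 + Z) (l(Z, J) = (Z + 967)*(J + (3 - 3*9)) = (967 + Z)*(J + (3 - 27)) = (967 + Z)*(J - 24) = (967 + Z)*(-24 + J) = (-24 + J)*(967 + Z))
1/(l(-115, 709/(-763)) + c) = 1/((-23208 - 24*(-115) + 967*(709/(-763)) + (709/(-763))*(-115)) + 53019) = 1/((-23208 + 2760 + 967*(709*(-1/763)) + (709*(-1/763))*(-115)) + 53019) = 1/((-23208 + 2760 + 967*(-709/763) - 709/763*(-115)) + 53019) = 1/((-23208 + 2760 - 685603/763 + 81535/763) + 53019) = 1/(-16205892/763 + 53019) = 1/(24247605/763) = 763/24247605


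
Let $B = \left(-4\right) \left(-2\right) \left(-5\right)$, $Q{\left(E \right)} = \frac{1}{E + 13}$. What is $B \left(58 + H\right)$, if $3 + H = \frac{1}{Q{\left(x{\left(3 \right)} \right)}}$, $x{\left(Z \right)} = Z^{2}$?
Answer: $-3080$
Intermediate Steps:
$Q{\left(E \right)} = \frac{1}{13 + E}$
$B = -40$ ($B = 8 \left(-5\right) = -40$)
$H = 19$ ($H = -3 + \frac{1}{\frac{1}{13 + 3^{2}}} = -3 + \frac{1}{\frac{1}{13 + 9}} = -3 + \frac{1}{\frac{1}{22}} = -3 + 22 = 19$)
$B \left(58 + H\right) = - 40 \left(58 + 19\right) = \left(-40\right) 77 = -3080$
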